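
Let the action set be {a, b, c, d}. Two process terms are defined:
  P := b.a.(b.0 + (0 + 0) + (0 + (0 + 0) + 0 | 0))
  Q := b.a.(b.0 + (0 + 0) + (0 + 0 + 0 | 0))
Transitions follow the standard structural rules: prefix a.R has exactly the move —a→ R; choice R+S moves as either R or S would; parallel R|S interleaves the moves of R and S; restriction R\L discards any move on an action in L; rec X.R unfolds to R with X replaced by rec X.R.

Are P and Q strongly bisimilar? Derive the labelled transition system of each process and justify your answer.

P's transition system — 4 states:
  p0 = b.a.(b.0 + (0 + 0) + (0 + (0 + 0) + 0 | 0)) ⊢ ··b··> p1
  p1 = a.(b.0 + (0 + 0) + (0 + (0 + 0) + 0 | 0)) ⊢ ··a··> p2
  p2 = b.0 + (0 + 0) + (0 + (0 + 0) + 0 | 0) ⊢ ··b··> p3
  p3 = 0 ⊢ deadlocked
Q's transition system — 4 states:
  q0 = b.a.(b.0 + (0 + 0) + (0 + 0 + 0 | 0)) ⊢ ··b··> q1
  q1 = a.(b.0 + (0 + 0) + (0 + 0 + 0 | 0)) ⊢ ··a··> q2
  q2 = b.0 + (0 + 0) + (0 + 0 + 0 | 0) ⊢ ··b··> q3
  q3 = 0 ⊢ deadlocked
Bisimilarity quotient blocks:
  B0 = {p0, q0}
  B1 = {p1, q1}
  B2 = {p2, q2}
  B3 = {p3, q3}
p0 ∈ B0, q0 ∈ B0 → same block

bisimilar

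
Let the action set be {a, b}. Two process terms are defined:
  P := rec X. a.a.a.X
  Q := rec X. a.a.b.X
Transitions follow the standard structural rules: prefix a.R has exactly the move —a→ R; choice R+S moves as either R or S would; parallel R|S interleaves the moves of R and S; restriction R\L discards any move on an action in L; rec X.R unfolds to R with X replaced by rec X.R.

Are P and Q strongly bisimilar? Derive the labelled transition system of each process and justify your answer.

P's transition system — 3 states:
  s0 = rec X. a.a.a.X :: ··a··> s1
  s1 = a.a.(rec X. a.a.a.X) :: ··a··> s2
  s2 = a.(rec X. a.a.a.X) :: ··a··> s0
Q's transition system — 3 states:
  t0 = rec X. a.a.b.X :: ··a··> t1
  t1 = a.b.(rec X. a.a.b.X) :: ··a··> t2
  t2 = b.(rec X. a.a.b.X) :: ··b··> t0
Bisimilarity quotient blocks:
  B0 = {s0, s1, s2}
  B1 = {t0}
  B2 = {t1}
  B3 = {t2}
s0 ∈ B0, t0 ∈ B1 → different blocks

NO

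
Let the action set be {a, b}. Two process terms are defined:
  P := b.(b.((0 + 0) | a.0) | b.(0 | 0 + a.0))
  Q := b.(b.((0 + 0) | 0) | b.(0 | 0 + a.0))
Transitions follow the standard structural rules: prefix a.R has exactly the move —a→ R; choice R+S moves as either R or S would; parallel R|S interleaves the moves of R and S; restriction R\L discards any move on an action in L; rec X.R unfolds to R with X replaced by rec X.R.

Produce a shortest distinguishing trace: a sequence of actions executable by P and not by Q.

P's transition system — 10 states:
  m0 = b.(b.((0 + 0) | a.0) | b.(0 | 0 + a.0)) has moves =b=> m1
  m1 = b.((0 + 0) | a.0) | b.(0 | 0 + a.0) has moves =b=> m2, =b=> m3
  m2 = (0 + 0) | a.0 | b.(0 | 0 + a.0) has moves =a=> m4, =b=> m5
  m3 = b.((0 + 0) | a.0) | (0 | 0 + a.0) has moves =a=> m6, =b=> m5
  m4 = (0 + 0) | 0 | b.(0 | 0 + a.0) has moves =b=> m7
  m5 = (0 + 0) | a.0 | (0 | 0 + a.0) has moves =a=> m7, =a=> m8
  m6 = b.((0 + 0) | a.0) | 0 has moves =b=> m8
  m7 = (0 + 0) | 0 | (0 | 0 + a.0) has moves =a=> m9
  m8 = (0 + 0) | a.0 | 0 has moves =a=> m9
  m9 = (0 + 0) | 0 | 0 has moves ·
Q's transition system — 7 states:
  n0 = b.(b.((0 + 0) | 0) | b.(0 | 0 + a.0)) has moves =b=> n1
  n1 = b.((0 + 0) | 0) | b.(0 | 0 + a.0) has moves =b=> n2, =b=> n3
  n2 = (0 + 0) | 0 | b.(0 | 0 + a.0) has moves =b=> n4
  n3 = b.((0 + 0) | 0) | (0 | 0 + a.0) has moves =a=> n5, =b=> n4
  n4 = (0 + 0) | 0 | (0 | 0 + a.0) has moves =a=> n6
  n5 = b.((0 + 0) | 0) | 0 has moves =b=> n6
  n6 = (0 + 0) | 0 | 0 has moves ·
Run σ = ⟨bbaba⟩ on P: start {m0}
  step 1 (b): {m1}
  step 2 (b): {m2, m3}
  step 3 (a): {m4, m6}
  step 4 (b): {m7, m8}
  step 5 (a): {m9}
  ✓ P
Run σ = ⟨bbaba⟩ on Q: start {n0}
  step 1 (b): {n1}
  step 2 (b): {n2, n3}
  step 3 (a): {n5}
  step 4 (b): {n6}
  step 5 (a): no successor for Q

bbaba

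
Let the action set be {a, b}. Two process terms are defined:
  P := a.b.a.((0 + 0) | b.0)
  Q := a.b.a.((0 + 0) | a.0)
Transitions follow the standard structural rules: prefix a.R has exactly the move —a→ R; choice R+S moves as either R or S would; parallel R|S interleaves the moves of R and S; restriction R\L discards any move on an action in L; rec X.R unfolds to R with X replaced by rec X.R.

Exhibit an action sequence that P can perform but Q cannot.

LTS(P): 5 reachable states
  s0 = a.b.a.((0 + 0) | b.0) | =a=> s1
  s1 = b.a.((0 + 0) | b.0) | =b=> s2
  s2 = a.((0 + 0) | b.0) | =a=> s3
  s3 = (0 + 0) | b.0 | =b=> s4
  s4 = (0 + 0) | 0 | ∅
LTS(Q): 5 reachable states
  t0 = a.b.a.((0 + 0) | a.0) | =a=> t1
  t1 = b.a.((0 + 0) | a.0) | =b=> t2
  t2 = a.((0 + 0) | a.0) | =a=> t3
  t3 = (0 + 0) | a.0 | =a=> t4
  t4 = (0 + 0) | 0 | ∅
Trace ⟨abab⟩ through P, begin at {s0}:
  step 1 (a): {s1}
  step 2 (b): {s2}
  step 3 (a): {s3}
  step 4 (b): {s4}
  P completes σ.
Trace ⟨abab⟩ through Q, begin at {t0}:
  step 1 (a): {t1}
  step 2 (b): {t2}
  step 3 (a): {t3}
  step 4 (b): no successor for Q

abab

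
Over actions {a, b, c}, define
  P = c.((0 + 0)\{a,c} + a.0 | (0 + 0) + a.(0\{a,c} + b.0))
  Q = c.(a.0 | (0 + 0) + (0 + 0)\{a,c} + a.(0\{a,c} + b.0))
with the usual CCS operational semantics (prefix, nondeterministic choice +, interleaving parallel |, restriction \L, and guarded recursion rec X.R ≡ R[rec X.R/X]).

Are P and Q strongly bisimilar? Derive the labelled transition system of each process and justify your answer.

P ~ Q

P's transition system — 5 states:
  s0 = c.((0 + 0)\{a,c} + a.0 | (0 + 0) + a.(0\{a,c} + b.0)) → ··c··> s1
  s1 = (0 + 0)\{a,c} + a.0 | (0 + 0) + a.(0\{a,c} + b.0) → ··a··> s2, ··a··> s3
  s2 = 0 | (0 + 0) → ∅
  s3 = 0\{a,c} + b.0 → ··b··> s4
  s4 = 0 → ∅
Q's transition system — 5 states:
  t0 = c.(a.0 | (0 + 0) + (0 + 0)\{a,c} + a.(0\{a,c} + b.0)) → ··c··> t1
  t1 = a.0 | (0 + 0) + (0 + 0)\{a,c} + a.(0\{a,c} + b.0) → ··a··> t2, ··a··> t3
  t2 = 0 | (0 + 0) → ∅
  t3 = 0\{a,c} + b.0 → ··b··> t4
  t4 = 0 → ∅
Partition-refinement fixed point:
  B0 = {s0, t0}
  B1 = {s1, t1}
  B2 = {s2, s4, t2, t4}
  B3 = {s3, t3}
s0 ∈ B0, t0 ∈ B0 → same block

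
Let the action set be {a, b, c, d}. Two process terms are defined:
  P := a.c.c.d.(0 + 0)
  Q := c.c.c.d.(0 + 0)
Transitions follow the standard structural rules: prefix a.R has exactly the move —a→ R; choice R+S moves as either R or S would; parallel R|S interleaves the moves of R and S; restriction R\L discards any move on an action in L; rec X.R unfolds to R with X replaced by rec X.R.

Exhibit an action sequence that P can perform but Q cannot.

a

P's transition system — 5 states:
  s0 = a.c.c.d.(0 + 0) has moves —a→ s1
  s1 = c.c.d.(0 + 0) has moves —c→ s2
  s2 = c.d.(0 + 0) has moves —c→ s3
  s3 = d.(0 + 0) has moves —d→ s4
  s4 = 0 + 0 has moves (no moves)
Q's transition system — 5 states:
  t0 = c.c.c.d.(0 + 0) has moves —c→ t1
  t1 = c.c.d.(0 + 0) has moves —c→ t2
  t2 = c.d.(0 + 0) has moves —c→ t3
  t3 = d.(0 + 0) has moves —d→ t4
  t4 = 0 + 0 has moves (no moves)
Executing a from P (initial set {s0}):
  after a @ step 1: {s1}
  ✓ P
Executing a from Q (initial set {t0}):
  after a @ step 1: ∅  — Q cannot continue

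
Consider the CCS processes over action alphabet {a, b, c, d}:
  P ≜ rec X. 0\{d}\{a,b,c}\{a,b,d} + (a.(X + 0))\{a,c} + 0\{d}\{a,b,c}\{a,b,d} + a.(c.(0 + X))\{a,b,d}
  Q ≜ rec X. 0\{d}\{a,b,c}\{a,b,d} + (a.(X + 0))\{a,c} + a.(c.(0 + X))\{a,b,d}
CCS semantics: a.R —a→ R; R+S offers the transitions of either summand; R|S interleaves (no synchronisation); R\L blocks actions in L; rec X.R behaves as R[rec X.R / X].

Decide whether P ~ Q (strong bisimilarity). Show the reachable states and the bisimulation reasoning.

P ~ Q

P's transition system — 3 states:
  m0 = rec X. 0\{d}\{a,b,c}\{a,b,d} + (a.(X + 0))\{a,c} + 0\{d}\{a,b,c}\{a,b,d} + a.(c.(0 + X))\{a,b,d} :: —a→ m1
  m1 = (c.(0 + (rec X. 0\{d}\{a,b,c}\{a,b,d} + (a.(X + 0))\{a,c} + 0\{d}\{a,b,c}\{a,b,d} + a.(c.(0 + X))\{a,b,d})))\{a,b,d} :: —c→ m2
  m2 = (0 + (rec X. 0\{d}\{a,b,c}\{a,b,d} + (a.(X + 0))\{a,c} + 0\{d}\{a,b,c}\{a,b,d} + a.(c.(0 + X))\{a,b,d}))\{a,b,d} :: stopped
Q's transition system — 3 states:
  n0 = rec X. 0\{d}\{a,b,c}\{a,b,d} + (a.(X + 0))\{a,c} + a.(c.(0 + X))\{a,b,d} :: —a→ n1
  n1 = (c.(0 + (rec X. 0\{d}\{a,b,c}\{a,b,d} + (a.(X + 0))\{a,c} + a.(c.(0 + X))\{a,b,d})))\{a,b,d} :: —c→ n2
  n2 = (0 + (rec X. 0\{d}\{a,b,c}\{a,b,d} + (a.(X + 0))\{a,c} + a.(c.(0 + X))\{a,b,d}))\{a,b,d} :: stopped
Coarsest stable partition (strong bisimilarity classes):
  B0 = {m0, n0}
  B1 = {m1, n1}
  B2 = {m2, n2}
m0 ∈ B0, n0 ∈ B0 → same block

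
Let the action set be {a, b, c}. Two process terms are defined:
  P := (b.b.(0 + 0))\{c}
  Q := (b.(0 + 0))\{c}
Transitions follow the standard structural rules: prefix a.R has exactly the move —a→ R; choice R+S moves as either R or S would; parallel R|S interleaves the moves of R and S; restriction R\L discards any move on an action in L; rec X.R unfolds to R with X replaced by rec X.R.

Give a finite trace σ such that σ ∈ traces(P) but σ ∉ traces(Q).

Reachable graph of P (3 states):
  m0 = (b.b.(0 + 0))\{c} ⊢ =b=> m1
  m1 = (b.(0 + 0))\{c} ⊢ =b=> m2
  m2 = (0 + 0)\{c} ⊢ stopped
Reachable graph of Q (2 states):
  n0 = (b.(0 + 0))\{c} ⊢ =b=> n1
  n1 = (0 + 0)\{c} ⊢ stopped
Trace ⟨bb⟩ through P, begin at {m0}:
  [1] b ⇒ {m1}
  [2] b ⇒ {m2}
  — P admits the full trace.
Trace ⟨bb⟩ through Q, begin at {n0}:
  [1] b ⇒ {n1}
  [2] b ⇒ no successor for Q

bb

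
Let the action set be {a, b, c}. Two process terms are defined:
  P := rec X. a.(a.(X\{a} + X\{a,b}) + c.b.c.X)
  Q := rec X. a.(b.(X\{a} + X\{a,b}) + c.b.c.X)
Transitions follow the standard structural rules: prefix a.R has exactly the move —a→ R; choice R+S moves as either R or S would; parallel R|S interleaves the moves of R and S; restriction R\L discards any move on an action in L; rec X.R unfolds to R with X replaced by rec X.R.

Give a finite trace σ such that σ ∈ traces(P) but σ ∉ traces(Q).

LTS(P): 5 reachable states
  s0 = rec X. a.(a.(X\{a} + X\{a,b}) + c.b.c.X) :: --a--▸ s1
  s1 = a.((rec X. a.(a.(X\{a} + X\{a,b}) + c.b.c.X))\{a} + (rec X. a.(a.(X\{a} + X\{a,b}) + c.b.c.X))\{a,b}) + c.b.c.(rec X. a.(a.(X\{a} + X\{a,b}) + c.b.c.X)) :: --a--▸ s2, --c--▸ s3
  s2 = (rec X. a.(a.(X\{a} + X\{a,b}) + c.b.c.X))\{a} + (rec X. a.(a.(X\{a} + X\{a,b}) + c.b.c.X))\{a,b} :: deadlocked
  s3 = b.c.(rec X. a.(a.(X\{a} + X\{a,b}) + c.b.c.X)) :: --b--▸ s4
  s4 = c.(rec X. a.(a.(X\{a} + X\{a,b}) + c.b.c.X)) :: --c--▸ s0
LTS(Q): 5 reachable states
  t0 = rec X. a.(b.(X\{a} + X\{a,b}) + c.b.c.X) :: --a--▸ t1
  t1 = b.((rec X. a.(b.(X\{a} + X\{a,b}) + c.b.c.X))\{a} + (rec X. a.(b.(X\{a} + X\{a,b}) + c.b.c.X))\{a,b}) + c.b.c.(rec X. a.(b.(X\{a} + X\{a,b}) + c.b.c.X)) :: --b--▸ t2, --c--▸ t3
  t2 = (rec X. a.(b.(X\{a} + X\{a,b}) + c.b.c.X))\{a} + (rec X. a.(b.(X\{a} + X\{a,b}) + c.b.c.X))\{a,b} :: deadlocked
  t3 = b.c.(rec X. a.(b.(X\{a} + X\{a,b}) + c.b.c.X)) :: --b--▸ t4
  t4 = c.(rec X. a.(b.(X\{a} + X\{a,b}) + c.b.c.X)) :: --c--▸ t0
Run σ = ⟨aa⟩ on P: start {s0}
  after a @ step 1: {s1}
  after a @ step 2: {s2}
  — P admits the full trace.
Run σ = ⟨aa⟩ on Q: start {t0}
  after a @ step 1: {t1}
  after a @ step 2: ∅ (Q stuck)

aa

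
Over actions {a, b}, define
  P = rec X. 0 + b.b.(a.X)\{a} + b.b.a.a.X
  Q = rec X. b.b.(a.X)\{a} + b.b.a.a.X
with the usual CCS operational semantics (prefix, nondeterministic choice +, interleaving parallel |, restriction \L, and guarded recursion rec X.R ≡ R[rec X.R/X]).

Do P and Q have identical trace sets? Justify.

Reachable graph of P (6 states):
  u0 = rec X. 0 + b.b.(a.X)\{a} + b.b.a.a.X :: -b-> u1, -b-> u2
  u1 = b.(a.(rec X. 0 + b.b.(a.X)\{a} + b.b.a.a.X))\{a} :: -b-> u3
  u2 = b.a.a.(rec X. 0 + b.b.(a.X)\{a} + b.b.a.a.X) :: -b-> u4
  u3 = (a.(rec X. 0 + b.b.(a.X)\{a} + b.b.a.a.X))\{a} :: ∅
  u4 = a.a.(rec X. 0 + b.b.(a.X)\{a} + b.b.a.a.X) :: -a-> u5
  u5 = a.(rec X. 0 + b.b.(a.X)\{a} + b.b.a.a.X) :: -a-> u0
Reachable graph of Q (6 states):
  v0 = rec X. b.b.(a.X)\{a} + b.b.a.a.X :: -b-> v1, -b-> v2
  v1 = b.(a.(rec X. b.b.(a.X)\{a} + b.b.a.a.X))\{a} :: -b-> v3
  v2 = b.a.a.(rec X. b.b.(a.X)\{a} + b.b.a.a.X) :: -b-> v4
  v3 = (a.(rec X. b.b.(a.X)\{a} + b.b.a.a.X))\{a} :: ∅
  v4 = a.a.(rec X. b.b.(a.X)\{a} + b.b.a.a.X) :: -a-> v5
  v5 = a.(rec X. b.b.(a.X)\{a} + b.b.a.a.X) :: -a-> v0
Partition-refinement fixed point:
  B0 = {u0, v0}
  B1 = {u2, v2}
  B2 = {u4, v4}
  B3 = {u5, v5}
  B4 = {u1, v1}
  B5 = {u3, v3}
u0 ∈ B0, v0 ∈ B0 → same block
Bisimilar ⇒ trace-equivalent.

YES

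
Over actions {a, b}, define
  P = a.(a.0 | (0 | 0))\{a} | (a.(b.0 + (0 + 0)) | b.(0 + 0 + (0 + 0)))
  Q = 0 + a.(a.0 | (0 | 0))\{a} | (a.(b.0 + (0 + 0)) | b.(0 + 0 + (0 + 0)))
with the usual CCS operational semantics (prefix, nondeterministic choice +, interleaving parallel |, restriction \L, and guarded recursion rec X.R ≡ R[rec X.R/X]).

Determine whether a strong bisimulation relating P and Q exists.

bisimilar

Reachable graph of P (12 states):
  p0 = a.(a.0 | (0 | 0))\{a} | (a.(b.0 + (0 + 0)) | b.(0 + 0 + (0 + 0))) :: —a→ p1, —a→ p2, —b→ p3
  p1 = (a.0 | (0 | 0))\{a} | (a.(b.0 + (0 + 0)) | b.(0 + 0 + (0 + 0))) :: —a→ p4, —b→ p5
  p2 = a.(a.0 | (0 | 0))\{a} | ((b.0 + (0 + 0)) | b.(0 + 0 + (0 + 0))) :: —a→ p4, —b→ p6, —b→ p7
  p3 = a.(a.0 | (0 | 0))\{a} | (a.(b.0 + (0 + 0)) | (0 + 0 + (0 + 0))) :: —a→ p5, —a→ p6
  p4 = (a.0 | (0 | 0))\{a} | ((b.0 + (0 + 0)) | b.(0 + 0 + (0 + 0))) :: —b→ p8, —b→ p9
  p5 = (a.0 | (0 | 0))\{a} | (a.(b.0 + (0 + 0)) | (0 + 0 + (0 + 0))) :: —a→ p8
  p6 = a.(a.0 | (0 | 0))\{a} | ((b.0 + (0 + 0)) | (0 + 0 + (0 + 0))) :: —a→ p8, —b→ p10
  p7 = a.(a.0 | (0 | 0))\{a} | (0 | b.(0 + 0 + (0 + 0))) :: —a→ p9, —b→ p10
  p8 = (a.0 | (0 | 0))\{a} | ((b.0 + (0 + 0)) | (0 + 0 + (0 + 0))) :: —b→ p11
  p9 = (a.0 | (0 | 0))\{a} | (0 | b.(0 + 0 + (0 + 0))) :: —b→ p11
  p10 = a.(a.0 | (0 | 0))\{a} | (0 | (0 + 0 + (0 + 0))) :: —a→ p11
  p11 = (a.0 | (0 | 0))\{a} | (0 | (0 + 0 + (0 + 0))) :: ∅
Reachable graph of Q (12 states):
  q0 = 0 + a.(a.0 | (0 | 0))\{a} | (a.(b.0 + (0 + 0)) | b.(0 + 0 + (0 + 0))) :: —a→ q1, —a→ q2, —b→ q3
  q1 = (a.0 | (0 | 0))\{a} | (a.(b.0 + (0 + 0)) | b.(0 + 0 + (0 + 0))) :: —a→ q4, —b→ q5
  q2 = a.(a.0 | (0 | 0))\{a} | ((b.0 + (0 + 0)) | b.(0 + 0 + (0 + 0))) :: —a→ q4, —b→ q6, —b→ q7
  q3 = a.(a.0 | (0 | 0))\{a} | (a.(b.0 + (0 + 0)) | (0 + 0 + (0 + 0))) :: —a→ q5, —a→ q6
  q4 = (a.0 | (0 | 0))\{a} | ((b.0 + (0 + 0)) | b.(0 + 0 + (0 + 0))) :: —b→ q8, —b→ q9
  q5 = (a.0 | (0 | 0))\{a} | (a.(b.0 + (0 + 0)) | (0 + 0 + (0 + 0))) :: —a→ q8
  q6 = a.(a.0 | (0 | 0))\{a} | ((b.0 + (0 + 0)) | (0 + 0 + (0 + 0))) :: —a→ q8, —b→ q10
  q7 = a.(a.0 | (0 | 0))\{a} | (0 | b.(0 + 0 + (0 + 0))) :: —a→ q9, —b→ q10
  q8 = (a.0 | (0 | 0))\{a} | ((b.0 + (0 + 0)) | (0 + 0 + (0 + 0))) :: —b→ q11
  q9 = (a.0 | (0 | 0))\{a} | (0 | b.(0 + 0 + (0 + 0))) :: —b→ q11
  q10 = a.(a.0 | (0 | 0))\{a} | (0 | (0 + 0 + (0 + 0))) :: —a→ q11
  q11 = (a.0 | (0 | 0))\{a} | (0 | (0 + 0 + (0 + 0))) :: ∅
Bisimilarity quotient blocks:
  B0 = {p0, q0}
  B1 = {p3, q3}
  B2 = {p5, q5}
  B3 = {p8, p9, q8, q9}
  B4 = {p11, q11}
  B5 = {p6, p7, q6, q7}
  B6 = {p10, q10}
  B7 = {p2, q2}
  B8 = {p4, q4}
  B9 = {p1, q1}
p0 ∈ B0, q0 ∈ B0 → same block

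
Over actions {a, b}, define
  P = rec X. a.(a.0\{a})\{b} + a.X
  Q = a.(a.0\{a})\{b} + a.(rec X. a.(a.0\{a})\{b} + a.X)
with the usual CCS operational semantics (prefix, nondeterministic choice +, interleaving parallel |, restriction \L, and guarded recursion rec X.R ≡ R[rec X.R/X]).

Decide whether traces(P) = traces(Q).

LTS(P): 3 reachable states
  s0 = rec X. a.(a.0\{a})\{b} + a.X | -a-> s0, -a-> s1
  s1 = (a.0\{a})\{b} | -a-> s2
  s2 = 0\{a}\{b} | deadlocked
LTS(Q): 4 reachable states
  t0 = a.(a.0\{a})\{b} + a.(rec X. a.(a.0\{a})\{b} + a.X) | -a-> t1, -a-> t2
  t1 = (a.0\{a})\{b} | -a-> t3
  t2 = rec X. a.(a.0\{a})\{b} + a.X | -a-> t1, -a-> t2
  t3 = 0\{a}\{b} | deadlocked
Coarsest stable partition (strong bisimilarity classes):
  B0 = {s0, t0, t2}
  B1 = {s1, t1}
  B2 = {s2, t3}
s0 ∈ B0, t0 ∈ B0 → same block
Bisimilar ⇒ trace-equivalent.

YES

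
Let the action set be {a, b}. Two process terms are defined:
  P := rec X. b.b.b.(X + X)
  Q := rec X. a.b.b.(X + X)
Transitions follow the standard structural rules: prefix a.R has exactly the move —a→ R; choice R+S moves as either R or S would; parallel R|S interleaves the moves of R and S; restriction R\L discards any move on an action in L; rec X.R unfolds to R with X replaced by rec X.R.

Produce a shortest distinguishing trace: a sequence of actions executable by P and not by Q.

LTS(P): 4 reachable states
  u0 = rec X. b.b.b.(X + X) | —b→ u1
  u1 = b.b.((rec X. b.b.b.(X + X)) + (rec X. b.b.b.(X + X))) | —b→ u2
  u2 = b.((rec X. b.b.b.(X + X)) + (rec X. b.b.b.(X + X))) | —b→ u3
  u3 = (rec X. b.b.b.(X + X)) + (rec X. b.b.b.(X + X)) | —b→ u1
LTS(Q): 4 reachable states
  v0 = rec X. a.b.b.(X + X) | —a→ v1
  v1 = b.b.((rec X. a.b.b.(X + X)) + (rec X. a.b.b.(X + X))) | —b→ v2
  v2 = b.((rec X. a.b.b.(X + X)) + (rec X. a.b.b.(X + X))) | —b→ v3
  v3 = (rec X. a.b.b.(X + X)) + (rec X. a.b.b.(X + X)) | —a→ v1
Run σ = ⟨b⟩ on P: start {u0}
  after b @ step 1: {u1}
  — P admits the full trace.
Run σ = ⟨b⟩ on Q: start {v0}
  after b @ step 1: ∅  — Q cannot continue

b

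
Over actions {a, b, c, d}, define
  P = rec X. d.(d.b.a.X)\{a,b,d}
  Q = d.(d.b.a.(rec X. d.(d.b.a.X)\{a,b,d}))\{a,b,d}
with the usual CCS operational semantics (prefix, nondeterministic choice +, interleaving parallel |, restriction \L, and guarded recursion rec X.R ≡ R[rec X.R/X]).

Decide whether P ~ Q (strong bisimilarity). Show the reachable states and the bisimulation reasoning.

LTS(P): 2 reachable states
  u0 = rec X. d.(d.b.a.X)\{a,b,d} has moves =d=> u1
  u1 = (d.b.a.(rec X. d.(d.b.a.X)\{a,b,d}))\{a,b,d} has moves ·
LTS(Q): 2 reachable states
  v0 = d.(d.b.a.(rec X. d.(d.b.a.X)\{a,b,d}))\{a,b,d} has moves =d=> v1
  v1 = (d.b.a.(rec X. d.(d.b.a.X)\{a,b,d}))\{a,b,d} has moves ·
Partition-refinement fixed point:
  B0 = {u0, v0}
  B1 = {u1, v1}
u0 ∈ B0, v0 ∈ B0 → same block

YES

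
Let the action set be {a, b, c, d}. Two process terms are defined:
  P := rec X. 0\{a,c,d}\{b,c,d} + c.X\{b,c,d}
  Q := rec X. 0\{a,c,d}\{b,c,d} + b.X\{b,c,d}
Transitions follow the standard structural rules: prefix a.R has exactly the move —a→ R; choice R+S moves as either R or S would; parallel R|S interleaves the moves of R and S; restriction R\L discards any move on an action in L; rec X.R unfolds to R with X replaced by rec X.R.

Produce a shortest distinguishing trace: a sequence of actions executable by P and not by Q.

c

LTS(P): 2 reachable states
  s0 = rec X. 0\{a,c,d}\{b,c,d} + c.X\{b,c,d} ⊢ =c=> s1
  s1 = (rec X. 0\{a,c,d}\{b,c,d} + c.X\{b,c,d})\{b,c,d} ⊢ stopped
LTS(Q): 2 reachable states
  t0 = rec X. 0\{a,c,d}\{b,c,d} + b.X\{b,c,d} ⊢ =b=> t1
  t1 = (rec X. 0\{a,c,d}\{b,c,d} + b.X\{b,c,d})\{b,c,d} ⊢ stopped
Run σ = ⟨c⟩ on P: start {s0}
  [1] c ⇒ {s1}
  — P admits the full trace.
Run σ = ⟨c⟩ on Q: start {t0}
  [1] c ⇒ no successor for Q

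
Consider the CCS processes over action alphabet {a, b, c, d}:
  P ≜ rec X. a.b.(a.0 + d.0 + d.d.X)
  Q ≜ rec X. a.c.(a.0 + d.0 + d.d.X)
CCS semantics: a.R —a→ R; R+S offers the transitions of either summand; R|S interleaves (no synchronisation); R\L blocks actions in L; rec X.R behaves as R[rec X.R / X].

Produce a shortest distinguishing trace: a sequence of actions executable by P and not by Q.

P's transition system — 5 states:
  p0 = rec X. a.b.(a.0 + d.0 + d.d.X) has moves --a--▸ p1
  p1 = b.(a.0 + d.0 + d.d.(rec X. a.b.(a.0 + d.0 + d.d.X))) has moves --b--▸ p2
  p2 = a.0 + d.0 + d.d.(rec X. a.b.(a.0 + d.0 + d.d.X)) has moves --a--▸ p3, --d--▸ p3, --d--▸ p4
  p3 = 0 has moves deadlocked
  p4 = d.(rec X. a.b.(a.0 + d.0 + d.d.X)) has moves --d--▸ p0
Q's transition system — 5 states:
  q0 = rec X. a.c.(a.0 + d.0 + d.d.X) has moves --a--▸ q1
  q1 = c.(a.0 + d.0 + d.d.(rec X. a.c.(a.0 + d.0 + d.d.X))) has moves --c--▸ q2
  q2 = a.0 + d.0 + d.d.(rec X. a.c.(a.0 + d.0 + d.d.X)) has moves --a--▸ q3, --d--▸ q3, --d--▸ q4
  q3 = 0 has moves deadlocked
  q4 = d.(rec X. a.c.(a.0 + d.0 + d.d.X)) has moves --d--▸ q0
Executing ab from P (initial set {p0}):
  [1] a ⇒ {p1}
  [2] b ⇒ {p2}
  ✓ P
Executing ab from Q (initial set {q0}):
  [1] a ⇒ {q1}
  [2] b ⇒ ∅  — Q cannot continue

ab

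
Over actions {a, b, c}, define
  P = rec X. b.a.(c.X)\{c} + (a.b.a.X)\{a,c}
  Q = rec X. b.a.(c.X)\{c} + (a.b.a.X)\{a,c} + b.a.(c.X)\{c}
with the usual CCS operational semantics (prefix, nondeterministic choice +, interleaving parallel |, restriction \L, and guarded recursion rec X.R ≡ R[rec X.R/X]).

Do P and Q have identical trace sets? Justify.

P's transition system — 3 states:
  s0 = rec X. b.a.(c.X)\{c} + (a.b.a.X)\{a,c} :: -b-> s1
  s1 = a.(c.(rec X. b.a.(c.X)\{c} + (a.b.a.X)\{a,c}))\{c} :: -a-> s2
  s2 = (c.(rec X. b.a.(c.X)\{c} + (a.b.a.X)\{a,c}))\{c} :: stopped
Q's transition system — 3 states:
  t0 = rec X. b.a.(c.X)\{c} + (a.b.a.X)\{a,c} + b.a.(c.X)\{c} :: -b-> t1
  t1 = a.(c.(rec X. b.a.(c.X)\{c} + (a.b.a.X)\{a,c} + b.a.(c.X)\{c}))\{c} :: -a-> t2
  t2 = (c.(rec X. b.a.(c.X)\{c} + (a.b.a.X)\{a,c} + b.a.(c.X)\{c}))\{c} :: stopped
Coarsest stable partition (strong bisimilarity classes):
  B0 = {s0, t0}
  B1 = {s1, t1}
  B2 = {s2, t2}
s0 ∈ B0, t0 ∈ B0 → same block
Bisimilar ⇒ trace-equivalent.

YES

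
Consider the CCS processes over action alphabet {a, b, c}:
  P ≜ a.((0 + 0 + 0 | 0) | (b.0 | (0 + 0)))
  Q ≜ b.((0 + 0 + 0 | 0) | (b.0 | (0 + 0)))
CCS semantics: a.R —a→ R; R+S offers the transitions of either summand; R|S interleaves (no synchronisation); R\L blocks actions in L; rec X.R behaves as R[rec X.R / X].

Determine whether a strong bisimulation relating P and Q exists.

LTS(P): 3 reachable states
  m0 = a.((0 + 0 + 0 | 0) | (b.0 | (0 + 0))) :: —a→ m1
  m1 = (0 + 0 + 0 | 0) | (b.0 | (0 + 0)) :: —b→ m2
  m2 = (0 + 0 + 0 | 0) | (0 | (0 + 0)) :: stopped
LTS(Q): 3 reachable states
  n0 = b.((0 + 0 + 0 | 0) | (b.0 | (0 + 0))) :: —b→ n1
  n1 = (0 + 0 + 0 | 0) | (b.0 | (0 + 0)) :: —b→ n2
  n2 = (0 + 0 + 0 | 0) | (0 | (0 + 0)) :: stopped
Bisimilarity quotient blocks:
  B0 = {m0}
  B1 = {m1, n1}
  B2 = {m2, n2}
  B3 = {n0}
m0 ∈ B0, n0 ∈ B3 → different blocks

P ≁ Q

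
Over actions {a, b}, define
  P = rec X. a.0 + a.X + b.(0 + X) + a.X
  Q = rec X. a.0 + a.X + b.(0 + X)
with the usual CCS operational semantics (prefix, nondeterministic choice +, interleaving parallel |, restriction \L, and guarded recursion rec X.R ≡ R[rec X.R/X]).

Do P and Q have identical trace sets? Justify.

trace-equivalent

Reachable graph of P (3 states):
  u0 = rec X. a.0 + a.X + b.(0 + X) + a.X → -a-> u0, -a-> u1, -b-> u2
  u1 = 0 → ·
  u2 = 0 + (rec X. a.0 + a.X + b.(0 + X) + a.X) → -a-> u0, -a-> u1, -b-> u2
Reachable graph of Q (3 states):
  v0 = rec X. a.0 + a.X + b.(0 + X) → -a-> v0, -a-> v1, -b-> v2
  v1 = 0 → ·
  v2 = 0 + (rec X. a.0 + a.X + b.(0 + X)) → -a-> v0, -a-> v1, -b-> v2
Partition-refinement fixed point:
  B0 = {u0, u2, v0, v2}
  B1 = {u1, v1}
u0 ∈ B0, v0 ∈ B0 → same block
Bisimilar ⇒ trace-equivalent.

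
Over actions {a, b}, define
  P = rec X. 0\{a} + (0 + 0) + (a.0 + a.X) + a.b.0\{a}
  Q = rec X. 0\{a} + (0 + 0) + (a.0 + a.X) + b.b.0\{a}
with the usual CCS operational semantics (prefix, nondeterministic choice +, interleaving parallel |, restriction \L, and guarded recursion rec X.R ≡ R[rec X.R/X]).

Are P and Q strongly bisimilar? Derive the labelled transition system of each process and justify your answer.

NO

P's transition system — 4 states:
  p0 = rec X. 0\{a} + (0 + 0) + (a.0 + a.X) + a.b.0\{a} | -a-> p0, -a-> p1, -a-> p2
  p1 = 0 | deadlocked
  p2 = b.0\{a} | -b-> p3
  p3 = 0\{a} | deadlocked
Q's transition system — 4 states:
  q0 = rec X. 0\{a} + (0 + 0) + (a.0 + a.X) + b.b.0\{a} | -a-> q0, -a-> q1, -b-> q2
  q1 = 0 | deadlocked
  q2 = b.0\{a} | -b-> q3
  q3 = 0\{a} | deadlocked
Bisimilarity quotient blocks:
  B0 = {p0}
  B1 = {p1, p3, q1, q3}
  B2 = {p2, q2}
  B3 = {q0}
p0 ∈ B0, q0 ∈ B3 → different blocks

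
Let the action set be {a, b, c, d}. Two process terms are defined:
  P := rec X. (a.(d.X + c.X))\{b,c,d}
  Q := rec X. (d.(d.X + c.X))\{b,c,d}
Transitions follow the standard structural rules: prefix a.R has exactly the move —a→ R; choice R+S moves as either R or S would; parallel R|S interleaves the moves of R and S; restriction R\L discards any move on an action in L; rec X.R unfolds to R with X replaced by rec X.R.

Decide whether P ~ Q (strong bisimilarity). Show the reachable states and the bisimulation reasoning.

NO

LTS(P): 2 reachable states
  s0 = rec X. (a.(d.X + c.X))\{b,c,d} → -a-> s1
  s1 = (d.(rec X. (a.(d.X + c.X))\{b,c,d}) + c.(rec X. (a.(d.X + c.X))\{b,c,d}))\{b,c,d} → ∅
LTS(Q): 1 reachable states
  t0 = rec X. (d.(d.X + c.X))\{b,c,d} → ∅
Bisimilarity quotient blocks:
  B0 = {s0}
  B1 = {s1, t0}
s0 ∈ B0, t0 ∈ B1 → different blocks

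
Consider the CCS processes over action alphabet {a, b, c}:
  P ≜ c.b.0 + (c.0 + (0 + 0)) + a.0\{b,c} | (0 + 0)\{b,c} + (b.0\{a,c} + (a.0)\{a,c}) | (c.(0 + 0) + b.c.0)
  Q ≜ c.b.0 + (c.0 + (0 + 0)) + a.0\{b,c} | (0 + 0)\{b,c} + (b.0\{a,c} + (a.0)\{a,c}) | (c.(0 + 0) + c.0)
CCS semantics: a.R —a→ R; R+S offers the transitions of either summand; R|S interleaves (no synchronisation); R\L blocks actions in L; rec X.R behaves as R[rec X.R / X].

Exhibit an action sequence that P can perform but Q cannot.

bb

Reachable graph of P (11 states):
  s0 = c.b.0 + (c.0 + (0 + 0)) + a.0\{b,c} | (0 + 0)\{b,c} + (b.0\{a,c} + (a.0)\{a,c}) | (c.(0 + 0) + b.c.0) | -a-> s1, -b-> s2, -b-> s3, -c-> s4, -c-> s5, -c-> s6
  s1 = 0\{b,c} | (0 + 0)\{b,c} | stopped
  s2 = (b.0\{a,c} + (a.0)\{a,c}) | c.0 | -b-> s7, -c-> s8
  s3 = 0\{a,c} | (c.(0 + 0) + b.c.0) | -b-> s7, -c-> s9
  s4 = (b.0\{a,c} + (a.0)\{a,c}) | (0 + 0) | -b-> s9
  s5 = 0 | stopped
  s6 = b.0 | -b-> s5
  s7 = 0\{a,c} | c.0 | -c-> s10
  s8 = (b.0\{a,c} + (a.0)\{a,c}) | 0 | -b-> s10
  s9 = 0\{a,c} | (0 + 0) | stopped
  s10 = 0\{a,c} | 0 | stopped
Reachable graph of Q (9 states):
  t0 = c.b.0 + (c.0 + (0 + 0)) + a.0\{b,c} | (0 + 0)\{b,c} + (b.0\{a,c} + (a.0)\{a,c}) | (c.(0 + 0) + c.0) | -a-> t1, -b-> t2, -c-> t3, -c-> t4, -c-> t5, -c-> t6
  t1 = 0\{b,c} | (0 + 0)\{b,c} | stopped
  t2 = 0\{a,c} | (c.(0 + 0) + c.0) | -c-> t7, -c-> t8
  t3 = (b.0\{a,c} + (a.0)\{a,c}) | (0 + 0) | -b-> t7
  t4 = (b.0\{a,c} + (a.0)\{a,c}) | 0 | -b-> t8
  t5 = 0 | stopped
  t6 = b.0 | -b-> t5
  t7 = 0\{a,c} | (0 + 0) | stopped
  t8 = 0\{a,c} | 0 | stopped
Executing bb from P (initial set {s0}):
  after b @ step 1: {s2, s3}
  after b @ step 2: {s7}
  P completes σ.
Executing bb from Q (initial set {t0}):
  after b @ step 1: {t2}
  after b @ step 2: ∅  — Q cannot continue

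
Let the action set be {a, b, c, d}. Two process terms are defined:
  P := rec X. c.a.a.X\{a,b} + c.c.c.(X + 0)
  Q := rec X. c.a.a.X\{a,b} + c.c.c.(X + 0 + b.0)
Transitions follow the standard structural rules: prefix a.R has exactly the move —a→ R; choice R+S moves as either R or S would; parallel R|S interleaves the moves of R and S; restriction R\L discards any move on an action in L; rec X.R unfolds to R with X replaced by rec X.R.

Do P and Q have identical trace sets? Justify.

trace-distinct — witness ⟨cccb⟩

P's transition system — 11 states:
  u0 = rec X. c.a.a.X\{a,b} + c.c.c.(X + 0) | ··c··> u1, ··c··> u2
  u1 = a.a.(rec X. c.a.a.X\{a,b} + c.c.c.(X + 0))\{a,b} | ··a··> u3
  u2 = c.c.((rec X. c.a.a.X\{a,b} + c.c.c.(X + 0)) + 0) | ··c··> u4
  u3 = a.(rec X. c.a.a.X\{a,b} + c.c.c.(X + 0))\{a,b} | ··a··> u5
  u4 = c.((rec X. c.a.a.X\{a,b} + c.c.c.(X + 0)) + 0) | ··c··> u6
  u5 = (rec X. c.a.a.X\{a,b} + c.c.c.(X + 0))\{a,b} | ··c··> u7, ··c··> u8
  u6 = (rec X. c.a.a.X\{a,b} + c.c.c.(X + 0)) + 0 | ··c··> u1, ··c··> u2
  u7 = (a.a.(rec X. c.a.a.X\{a,b} + c.c.c.(X + 0))\{a,b})\{a,b} | (no moves)
  u8 = (c.c.((rec X. c.a.a.X\{a,b} + c.c.c.(X + 0)) + 0))\{a,b} | ··c··> u9
  u9 = (c.((rec X. c.a.a.X\{a,b} + c.c.c.(X + 0)) + 0))\{a,b} | ··c··> u10
  u10 = ((rec X. c.a.a.X\{a,b} + c.c.c.(X + 0)) + 0)\{a,b} | ··c··> u7, ··c··> u8
Q's transition system — 12 states:
  v0 = rec X. c.a.a.X\{a,b} + c.c.c.(X + 0 + b.0) | ··c··> v1, ··c··> v2
  v1 = a.a.(rec X. c.a.a.X\{a,b} + c.c.c.(X + 0 + b.0))\{a,b} | ··a··> v3
  v2 = c.c.((rec X. c.a.a.X\{a,b} + c.c.c.(X + 0 + b.0)) + 0 + b.0) | ··c··> v4
  v3 = a.(rec X. c.a.a.X\{a,b} + c.c.c.(X + 0 + b.0))\{a,b} | ··a··> v5
  v4 = c.((rec X. c.a.a.X\{a,b} + c.c.c.(X + 0 + b.0)) + 0 + b.0) | ··c··> v6
  v5 = (rec X. c.a.a.X\{a,b} + c.c.c.(X + 0 + b.0))\{a,b} | ··c··> v7, ··c··> v8
  v6 = (rec X. c.a.a.X\{a,b} + c.c.c.(X + 0 + b.0)) + 0 + b.0 | ··b··> v9, ··c··> v1, ··c··> v2
  v7 = (a.a.(rec X. c.a.a.X\{a,b} + c.c.c.(X + 0 + b.0))\{a,b})\{a,b} | (no moves)
  v8 = (c.c.((rec X. c.a.a.X\{a,b} + c.c.c.(X + 0 + b.0)) + 0 + b.0))\{a,b} | ··c··> v10
  v9 = 0 | (no moves)
  v10 = (c.((rec X. c.a.a.X\{a,b} + c.c.c.(X + 0 + b.0)) + 0 + b.0))\{a,b} | ··c··> v11
  v11 = ((rec X. c.a.a.X\{a,b} + c.c.c.(X + 0 + b.0)) + 0 + b.0)\{a,b} | ··c··> v7, ··c··> v8
Run σ = ⟨cccb⟩ on Q: start {v0}
  step 1 (c): {v1, v2}
  step 2 (c): {v4}
  step 3 (c): {v6}
  step 4 (b): {v9}
  ✓ Q
Run σ = ⟨cccb⟩ on P: start {u0}
  step 1 (c): {u1, u2}
  step 2 (c): {u4}
  step 3 (c): {u6}
  step 4 (b): no successor for P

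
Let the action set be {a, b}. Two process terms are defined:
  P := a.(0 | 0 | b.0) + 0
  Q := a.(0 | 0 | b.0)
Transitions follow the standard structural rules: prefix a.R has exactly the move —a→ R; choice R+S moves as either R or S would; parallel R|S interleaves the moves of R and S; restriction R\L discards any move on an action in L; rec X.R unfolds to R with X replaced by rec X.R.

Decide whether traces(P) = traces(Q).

LTS(P): 3 reachable states
  u0 = a.(0 | 0 | b.0) + 0 ⊢ ··a··> u1
  u1 = 0 | 0 | b.0 ⊢ ··b··> u2
  u2 = 0 | 0 | 0 ⊢ deadlocked
LTS(Q): 3 reachable states
  v0 = a.(0 | 0 | b.0) ⊢ ··a··> v1
  v1 = 0 | 0 | b.0 ⊢ ··b··> v2
  v2 = 0 | 0 | 0 ⊢ deadlocked
Coarsest stable partition (strong bisimilarity classes):
  B0 = {u0, v0}
  B1 = {u1, v1}
  B2 = {u2, v2}
u0 ∈ B0, v0 ∈ B0 → same block
Bisimilar ⇒ trace-equivalent.

traces(P) = traces(Q)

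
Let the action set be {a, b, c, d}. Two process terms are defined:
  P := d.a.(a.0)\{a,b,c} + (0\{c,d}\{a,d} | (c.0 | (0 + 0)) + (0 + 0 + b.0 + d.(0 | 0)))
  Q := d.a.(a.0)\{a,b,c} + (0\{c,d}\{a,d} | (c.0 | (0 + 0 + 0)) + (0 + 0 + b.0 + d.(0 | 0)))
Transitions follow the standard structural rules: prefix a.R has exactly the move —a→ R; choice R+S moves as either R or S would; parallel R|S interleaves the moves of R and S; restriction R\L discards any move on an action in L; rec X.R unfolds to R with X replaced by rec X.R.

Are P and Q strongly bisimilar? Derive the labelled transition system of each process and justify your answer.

bisimilar

P's transition system — 6 states:
  p0 = d.a.(a.0)\{a,b,c} + (0\{c,d}\{a,d} | (c.0 | (0 + 0)) + (0 + 0 + b.0 + d.(0 | 0))) | --b--▸ p1, --c--▸ p2, --d--▸ p3, --d--▸ p4
  p1 = 0 | stopped
  p2 = 0\{c,d}\{a,d} | (0 | (0 + 0)) | stopped
  p3 = 0 | 0 | stopped
  p4 = a.(a.0)\{a,b,c} | --a--▸ p5
  p5 = (a.0)\{a,b,c} | stopped
Q's transition system — 6 states:
  q0 = d.a.(a.0)\{a,b,c} + (0\{c,d}\{a,d} | (c.0 | (0 + 0 + 0)) + (0 + 0 + b.0 + d.(0 | 0))) | --b--▸ q1, --c--▸ q2, --d--▸ q3, --d--▸ q4
  q1 = 0 | stopped
  q2 = 0\{c,d}\{a,d} | (0 | (0 + 0 + 0)) | stopped
  q3 = 0 | 0 | stopped
  q4 = a.(a.0)\{a,b,c} | --a--▸ q5
  q5 = (a.0)\{a,b,c} | stopped
Coarsest stable partition (strong bisimilarity classes):
  B0 = {p0, q0}
  B1 = {p1, p2, p3, p5, q1, q2, q3, q5}
  B2 = {p4, q4}
p0 ∈ B0, q0 ∈ B0 → same block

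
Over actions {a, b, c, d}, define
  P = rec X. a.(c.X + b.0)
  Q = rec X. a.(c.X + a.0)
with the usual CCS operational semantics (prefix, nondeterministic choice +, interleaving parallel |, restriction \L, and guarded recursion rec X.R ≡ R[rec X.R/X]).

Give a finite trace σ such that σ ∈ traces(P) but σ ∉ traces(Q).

ab

Reachable graph of P (3 states):
  u0 = rec X. a.(c.X + b.0) | --a--▸ u1
  u1 = c.(rec X. a.(c.X + b.0)) + b.0 | --b--▸ u2, --c--▸ u0
  u2 = 0 | (no moves)
Reachable graph of Q (3 states):
  v0 = rec X. a.(c.X + a.0) | --a--▸ v1
  v1 = c.(rec X. a.(c.X + a.0)) + a.0 | --a--▸ v2, --c--▸ v0
  v2 = 0 | (no moves)
Executing ab from P (initial set {u0}):
  after a @ step 1: {u1}
  after b @ step 2: {u2}
  ✓ P
Executing ab from Q (initial set {v0}):
  after a @ step 1: {v1}
  after b @ step 2: no successor for Q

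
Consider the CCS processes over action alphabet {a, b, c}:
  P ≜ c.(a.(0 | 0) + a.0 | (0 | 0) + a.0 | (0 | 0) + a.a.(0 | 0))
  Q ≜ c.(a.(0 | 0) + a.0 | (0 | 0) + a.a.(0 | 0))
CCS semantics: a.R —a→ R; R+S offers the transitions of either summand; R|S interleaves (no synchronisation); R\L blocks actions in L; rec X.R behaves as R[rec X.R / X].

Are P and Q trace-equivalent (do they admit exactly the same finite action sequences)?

YES

Reachable graph of P (5 states):
  s0 = c.(a.(0 | 0) + a.0 | (0 | 0) + a.0 | (0 | 0) + a.a.(0 | 0)) → -c-> s1
  s1 = a.(0 | 0) + a.0 | (0 | 0) + a.0 | (0 | 0) + a.a.(0 | 0) → -a-> s2, -a-> s3, -a-> s4
  s2 = 0 | (0 | 0) → ∅
  s3 = 0 | 0 → ∅
  s4 = a.(0 | 0) → -a-> s3
Reachable graph of Q (5 states):
  t0 = c.(a.(0 | 0) + a.0 | (0 | 0) + a.a.(0 | 0)) → -c-> t1
  t1 = a.(0 | 0) + a.0 | (0 | 0) + a.a.(0 | 0) → -a-> t2, -a-> t3, -a-> t4
  t2 = 0 | (0 | 0) → ∅
  t3 = 0 | 0 → ∅
  t4 = a.(0 | 0) → -a-> t3
Coarsest stable partition (strong bisimilarity classes):
  B0 = {s0, t0}
  B1 = {s1, t1}
  B2 = {s2, s3, t2, t3}
  B3 = {s4, t4}
s0 ∈ B0, t0 ∈ B0 → same block
Bisimilar ⇒ trace-equivalent.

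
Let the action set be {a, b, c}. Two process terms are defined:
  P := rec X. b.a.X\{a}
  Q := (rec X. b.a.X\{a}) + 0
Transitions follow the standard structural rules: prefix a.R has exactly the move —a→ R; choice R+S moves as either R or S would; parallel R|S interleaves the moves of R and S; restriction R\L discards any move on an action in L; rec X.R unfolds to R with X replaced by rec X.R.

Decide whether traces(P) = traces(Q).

P's transition system — 4 states:
  s0 = rec X. b.a.X\{a} | ··b··> s1
  s1 = a.(rec X. b.a.X\{a})\{a} | ··a··> s2
  s2 = (rec X. b.a.X\{a})\{a} | ··b··> s3
  s3 = (a.(rec X. b.a.X\{a})\{a})\{a} | ∅
Q's transition system — 4 states:
  t0 = (rec X. b.a.X\{a}) + 0 | ··b··> t1
  t1 = a.(rec X. b.a.X\{a})\{a} | ··a··> t2
  t2 = (rec X. b.a.X\{a})\{a} | ··b··> t3
  t3 = (a.(rec X. b.a.X\{a})\{a})\{a} | ∅
Partition-refinement fixed point:
  B0 = {s0, t0}
  B1 = {s1, t1}
  B2 = {s2, t2}
  B3 = {s3, t3}
s0 ∈ B0, t0 ∈ B0 → same block
Bisimilar ⇒ trace-equivalent.

YES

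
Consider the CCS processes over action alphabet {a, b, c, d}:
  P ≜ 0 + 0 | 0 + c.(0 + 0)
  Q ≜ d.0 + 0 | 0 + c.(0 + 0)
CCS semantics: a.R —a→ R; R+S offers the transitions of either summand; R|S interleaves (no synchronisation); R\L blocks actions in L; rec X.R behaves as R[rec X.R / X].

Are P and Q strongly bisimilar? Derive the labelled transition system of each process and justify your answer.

LTS(P): 2 reachable states
  u0 = 0 + 0 | 0 + c.(0 + 0) ⊢ =c=> u1
  u1 = 0 + 0 ⊢ ∅
LTS(Q): 3 reachable states
  v0 = d.0 + 0 | 0 + c.(0 + 0) ⊢ =c=> v1, =d=> v2
  v1 = 0 + 0 ⊢ ∅
  v2 = 0 ⊢ ∅
Partition-refinement fixed point:
  B0 = {u0}
  B1 = {u1, v1, v2}
  B2 = {v0}
u0 ∈ B0, v0 ∈ B2 → different blocks

P ≁ Q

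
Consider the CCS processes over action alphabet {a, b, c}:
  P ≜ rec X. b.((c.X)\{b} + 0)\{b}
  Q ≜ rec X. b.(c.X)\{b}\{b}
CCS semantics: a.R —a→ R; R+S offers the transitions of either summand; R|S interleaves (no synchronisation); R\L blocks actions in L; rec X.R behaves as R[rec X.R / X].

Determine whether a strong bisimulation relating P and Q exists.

P ~ Q

Reachable graph of P (3 states):
  s0 = rec X. b.((c.X)\{b} + 0)\{b} | —b→ s1
  s1 = ((c.(rec X. b.((c.X)\{b} + 0)\{b}))\{b} + 0)\{b} | —c→ s2
  s2 = (rec X. b.((c.X)\{b} + 0)\{b})\{b}\{b} | deadlocked
Reachable graph of Q (3 states):
  t0 = rec X. b.(c.X)\{b}\{b} | —b→ t1
  t1 = (c.(rec X. b.(c.X)\{b}\{b}))\{b}\{b} | —c→ t2
  t2 = (rec X. b.(c.X)\{b}\{b})\{b}\{b} | deadlocked
Coarsest stable partition (strong bisimilarity classes):
  B0 = {s0, t0}
  B1 = {s1, t1}
  B2 = {s2, t2}
s0 ∈ B0, t0 ∈ B0 → same block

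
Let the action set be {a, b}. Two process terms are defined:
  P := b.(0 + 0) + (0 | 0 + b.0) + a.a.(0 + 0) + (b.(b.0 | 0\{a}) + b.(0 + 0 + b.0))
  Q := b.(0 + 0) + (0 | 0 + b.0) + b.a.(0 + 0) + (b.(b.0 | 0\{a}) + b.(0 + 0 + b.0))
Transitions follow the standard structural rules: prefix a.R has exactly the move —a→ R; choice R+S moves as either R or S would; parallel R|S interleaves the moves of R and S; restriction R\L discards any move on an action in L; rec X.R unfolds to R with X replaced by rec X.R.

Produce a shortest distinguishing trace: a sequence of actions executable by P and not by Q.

a

LTS(P): 7 reachable states
  p0 = b.(0 + 0) + (0 | 0 + b.0) + a.a.(0 + 0) + (b.(b.0 | 0\{a}) + b.(0 + 0 + b.0)) :: --a--▸ p1, --b--▸ p2, --b--▸ p3, --b--▸ p4, --b--▸ p5
  p1 = a.(0 + 0) :: --a--▸ p3
  p2 = 0 :: stopped
  p3 = 0 + 0 :: stopped
  p4 = 0 + 0 + b.0 :: --b--▸ p2
  p5 = b.0 | 0\{a} :: --b--▸ p6
  p6 = 0 | 0\{a} :: stopped
LTS(Q): 7 reachable states
  q0 = b.(0 + 0) + (0 | 0 + b.0) + b.a.(0 + 0) + (b.(b.0 | 0\{a}) + b.(0 + 0 + b.0)) :: --b--▸ q1, --b--▸ q2, --b--▸ q3, --b--▸ q4, --b--▸ q5
  q1 = 0 :: stopped
  q2 = 0 + 0 :: stopped
  q3 = 0 + 0 + b.0 :: --b--▸ q1
  q4 = a.(0 + 0) :: --a--▸ q2
  q5 = b.0 | 0\{a} :: --b--▸ q6
  q6 = 0 | 0\{a} :: stopped
Trace ⟨a⟩ through P, begin at {p0}:
  [1] a ⇒ {p1}
  — P admits the full trace.
Trace ⟨a⟩ through Q, begin at {q0}:
  [1] a ⇒ ∅ (Q stuck)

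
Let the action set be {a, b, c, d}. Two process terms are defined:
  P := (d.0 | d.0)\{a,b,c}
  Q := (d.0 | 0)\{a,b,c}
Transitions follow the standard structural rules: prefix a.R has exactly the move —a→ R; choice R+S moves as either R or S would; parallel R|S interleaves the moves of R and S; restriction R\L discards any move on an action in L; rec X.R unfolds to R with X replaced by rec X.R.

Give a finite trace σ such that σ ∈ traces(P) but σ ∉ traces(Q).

dd

LTS(P): 4 reachable states
  m0 = (d.0 | d.0)\{a,b,c} has moves —d→ m1, —d→ m2
  m1 = (0 | d.0)\{a,b,c} has moves —d→ m3
  m2 = (d.0 | 0)\{a,b,c} has moves —d→ m3
  m3 = (0 | 0)\{a,b,c} has moves deadlocked
LTS(Q): 2 reachable states
  n0 = (d.0 | 0)\{a,b,c} has moves —d→ n1
  n1 = (0 | 0)\{a,b,c} has moves deadlocked
Executing dd from P (initial set {m0}):
  [1] d ⇒ {m1, m2}
  [2] d ⇒ {m3}
  ✓ P
Executing dd from Q (initial set {n0}):
  [1] d ⇒ {n1}
  [2] d ⇒ no successor for Q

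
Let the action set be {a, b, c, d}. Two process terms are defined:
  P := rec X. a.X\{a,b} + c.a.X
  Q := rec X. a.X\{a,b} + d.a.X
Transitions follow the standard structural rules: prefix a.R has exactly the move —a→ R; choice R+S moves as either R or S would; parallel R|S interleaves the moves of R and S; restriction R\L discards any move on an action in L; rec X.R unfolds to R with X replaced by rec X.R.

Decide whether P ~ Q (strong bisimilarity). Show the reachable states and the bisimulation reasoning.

NO

LTS(P): 4 reachable states
  s0 = rec X. a.X\{a,b} + c.a.X :: —a→ s1, —c→ s2
  s1 = (rec X. a.X\{a,b} + c.a.X)\{a,b} :: —c→ s3
  s2 = a.(rec X. a.X\{a,b} + c.a.X) :: —a→ s0
  s3 = (a.(rec X. a.X\{a,b} + c.a.X))\{a,b} :: stopped
LTS(Q): 4 reachable states
  t0 = rec X. a.X\{a,b} + d.a.X :: —a→ t1, —d→ t2
  t1 = (rec X. a.X\{a,b} + d.a.X)\{a,b} :: —d→ t3
  t2 = a.(rec X. a.X\{a,b} + d.a.X) :: —a→ t0
  t3 = (a.(rec X. a.X\{a,b} + d.a.X))\{a,b} :: stopped
Coarsest stable partition (strong bisimilarity classes):
  B0 = {s0}
  B1 = {s2}
  B2 = {s1}
  B3 = {s3, t3}
  B4 = {t0}
  B5 = {t1}
  B6 = {t2}
s0 ∈ B0, t0 ∈ B4 → different blocks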